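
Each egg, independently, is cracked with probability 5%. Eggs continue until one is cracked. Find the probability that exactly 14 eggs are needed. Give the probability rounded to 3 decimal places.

Geometric (trials to first success), p = 0.05.
P(Y = 14) = (1−p)^13 · p = 0.51334 · 0.05 = 0.02567

0.026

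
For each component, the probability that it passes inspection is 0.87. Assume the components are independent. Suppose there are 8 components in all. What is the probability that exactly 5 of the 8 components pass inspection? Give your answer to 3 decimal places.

X ~ Binomial(n=8, p=0.87).
P(X=5) = C(8,5) · p^5 · (1−p)^3
= 56 · 0.49842 · 0.002197 = 0.06132

0.061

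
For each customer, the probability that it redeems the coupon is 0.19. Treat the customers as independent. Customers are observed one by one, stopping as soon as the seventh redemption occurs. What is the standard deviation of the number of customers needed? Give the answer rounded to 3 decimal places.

Y = total customers until the seventh success; negative binomial with r=7, p=0.19.
SD(Y) = √[r(1−p)/p²] = √(157.06371) = 12.53251

12.533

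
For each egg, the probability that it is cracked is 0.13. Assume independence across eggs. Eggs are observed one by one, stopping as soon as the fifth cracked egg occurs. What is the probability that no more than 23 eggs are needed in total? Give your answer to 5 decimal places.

Finishing within 23 eggs ⇔ at least 5 successes in the first 23. With X ~ Binomial(23, 0.13), P(Y ≤ 23) = 1 − P(X ≤ 4).
  k=0: C(23,0)·0.13^0·0.87^23 = 0.0406390
  k=1: C(23,1)·0.13^1·0.87^22 = 0.1396673
  k=2: C(23,2)·0.13^2·0.87^21 = 0.2295681
  k=3: C(23,3)·0.13^3·0.87^20 = 0.2401230
  k=4: C(23,4)·0.13^4·0.87^19 = 0.1794022
1 − 0.8293995 = 0.1706005

0.17060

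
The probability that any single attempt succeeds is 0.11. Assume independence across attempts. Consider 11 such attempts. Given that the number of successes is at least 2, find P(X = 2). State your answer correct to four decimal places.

0.6755

X ~ Binomial(11, 0.11). Want P(X=2 | X≥2) = P(X=2) / P(X≥2).
P(X=2) = C(11,2)·0.11^2·0.89^9 = 0.233162
P(X≥2) = 1 − 0.277517 − 0.377299 = 0.345184
Ratio = 0.233162 / 0.345184 = 0.675472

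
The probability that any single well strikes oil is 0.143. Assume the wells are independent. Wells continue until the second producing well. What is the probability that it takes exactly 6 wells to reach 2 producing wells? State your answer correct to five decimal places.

Y = trial on which the second success occurs; negative binomial, r=2, p=0.143.
P(Y=6) = C(5,1) · p^2 · (1−p)^4
= 5 · 0.020449 · 0.53942 = 0.0551525

0.05515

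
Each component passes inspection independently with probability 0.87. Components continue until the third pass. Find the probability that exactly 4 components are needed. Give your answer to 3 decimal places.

Y = trial on which the third success occurs; negative binomial, r=3, p=0.87.
P(Y=4) = C(3,2) · p^3 · (1−p)^1
= 3 · 0.6585 · 0.13 = 0.25682

0.257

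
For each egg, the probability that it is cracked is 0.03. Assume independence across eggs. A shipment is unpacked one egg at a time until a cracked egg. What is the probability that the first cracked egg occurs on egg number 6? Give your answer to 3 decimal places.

Geometric (trials to first success), p = 0.03.
P(Y = 6) = (1−p)^5 · p = 0.85873 · 0.03 = 0.02576

0.026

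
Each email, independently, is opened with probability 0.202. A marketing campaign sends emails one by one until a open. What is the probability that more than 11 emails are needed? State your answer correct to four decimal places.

0.0836

Y = number of emails to the first success; geometric, p = 0.202.
P(Y > 11) = P(first 11 all fail) = (1−p)^11 = 0.083566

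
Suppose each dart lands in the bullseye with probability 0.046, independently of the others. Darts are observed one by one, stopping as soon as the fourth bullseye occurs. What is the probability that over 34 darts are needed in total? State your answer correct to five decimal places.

0.93063

Needing more than 34 darts ⇔ fewer than 4 successes in the first 34. With X ~ Binomial(34, 0.046), P(Y > 34) = P(X ≤ 3).
  k=0: C(34,0)·0.046^0·0.954^34 = 0.2016716
  k=1: C(34,1)·0.046^1·0.954^33 = 0.3306230
  k=2: C(34,2)·0.046^2·0.954^32 = 0.2630429
  k=3: C(34,3)·0.046^3·0.954^31 = 0.1352897
P(X ≤ 3) = 0.9306272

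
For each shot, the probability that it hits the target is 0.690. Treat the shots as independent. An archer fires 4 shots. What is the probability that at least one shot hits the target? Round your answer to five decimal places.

P(at least one) = 1 − P(none) = 1 − (1 − 0.69)^4
= 1 − 0.0092352 = 0.9907648

0.99076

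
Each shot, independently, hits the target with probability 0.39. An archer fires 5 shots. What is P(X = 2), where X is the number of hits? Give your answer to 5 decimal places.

X ~ Binomial(n=5, p=0.39).
P(X=2) = C(5,2) · p^2 · (1−p)^3
= 10 · 0.1521 · 0.22698 = 0.3452381

0.34524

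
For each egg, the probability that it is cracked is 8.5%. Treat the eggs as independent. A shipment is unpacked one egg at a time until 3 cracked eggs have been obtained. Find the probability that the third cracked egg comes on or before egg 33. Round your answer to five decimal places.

0.54027

Finishing within 33 eggs ⇔ at least 3 successes in the first 33. With X ~ Binomial(33, 0.085), P(Y ≤ 33) = 1 − P(X ≤ 2).
  k=0: C(33,0)·0.085^0·0.915^33 = 0.0533207
  k=1: C(33,1)·0.085^1·0.915^32 = 0.1634586
  k=2: C(33,2)·0.085^2·0.915^31 = 0.2429549
1 − 0.4597343 = 0.5402657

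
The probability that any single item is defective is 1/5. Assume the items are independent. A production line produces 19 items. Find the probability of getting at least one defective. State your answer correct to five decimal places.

P(at least one) = 1 − P(none) = 1 − (1 − 0.20)^19
= 1 − 0.0144115 = 0.9855885

0.98559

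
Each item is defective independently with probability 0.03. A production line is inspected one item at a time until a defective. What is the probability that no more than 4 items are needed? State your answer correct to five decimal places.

Y = number of items to the first success; geometric, p = 0.03.
P(Y ≤ 4) = 1 − (1−p)^4 = 1 − 0.8852928 = 0.1147072

0.11471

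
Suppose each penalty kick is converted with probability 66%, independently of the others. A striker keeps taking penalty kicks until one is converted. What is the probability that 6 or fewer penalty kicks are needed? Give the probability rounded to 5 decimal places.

0.99846

Y = number of penalty kicks to the first success; geometric, p = 0.66.
P(Y ≤ 6) = 1 − (1−p)^6 = 1 − 0.0015448 = 0.9984552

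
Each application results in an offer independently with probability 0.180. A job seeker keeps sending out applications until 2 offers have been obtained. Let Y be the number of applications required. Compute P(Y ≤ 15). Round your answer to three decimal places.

0.781

Finishing within 15 applications ⇔ at least 2 successes in the first 15. With X ~ Binomial(15, 0.18), P(Y ≤ 15) = 1 − P(X ≤ 1).
  k=0: C(15,0)·0.18^0·0.82^15 = 0.05096
  k=1: C(15,1)·0.18^1·0.82^14 = 0.16779
1 − 0.21874 = 0.78126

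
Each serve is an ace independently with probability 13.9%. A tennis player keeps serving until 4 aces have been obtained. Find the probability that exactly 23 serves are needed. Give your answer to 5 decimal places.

0.03347

Y = trial on which the fourth success occurs; negative binomial, r=4, p=0.139.
P(Y=23) = C(22,3) · p^4 · (1−p)^19
= 1540 · 0.0003733 · 0.058218 = 0.0334688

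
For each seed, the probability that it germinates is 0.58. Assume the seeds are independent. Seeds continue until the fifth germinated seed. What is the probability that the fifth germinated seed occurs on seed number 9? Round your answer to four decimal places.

Y = trial on which the fifth success occurs; negative binomial, r=5, p=0.58.
P(Y=9) = C(8,4) · p^5 · (1−p)^4
= 70 · 0.065636 · 0.031117 = 0.142967

0.1430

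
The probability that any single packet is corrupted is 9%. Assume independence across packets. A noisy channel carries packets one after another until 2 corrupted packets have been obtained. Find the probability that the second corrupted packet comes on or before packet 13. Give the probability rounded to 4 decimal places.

0.3293

Finishing within 13 packets ⇔ at least 2 successes in the first 13. With X ~ Binomial(13, 0.09), P(Y ≤ 13) = 1 − P(X ≤ 1).
  k=0: C(13,0)·0.09^0·0.91^13 = 0.293453
  k=1: C(13,1)·0.09^1·0.91^12 = 0.377296
1 − 0.670749 = 0.329251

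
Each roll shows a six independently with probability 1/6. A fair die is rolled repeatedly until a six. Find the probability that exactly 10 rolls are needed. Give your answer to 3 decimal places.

0.032

Geometric (trials to first success), p = 0.166667.
P(Y = 10) = (1−p)^9 · p = 0.19381 · 0.166667 = 0.03230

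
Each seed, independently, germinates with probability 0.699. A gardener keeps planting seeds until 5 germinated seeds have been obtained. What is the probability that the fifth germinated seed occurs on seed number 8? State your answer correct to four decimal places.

Y = trial on which the fifth success occurs; negative binomial, r=5, p=0.699.
P(Y=8) = C(7,4) · p^5 · (1−p)^3
= 35 · 0.16687 · 0.027271 = 0.159277

0.1593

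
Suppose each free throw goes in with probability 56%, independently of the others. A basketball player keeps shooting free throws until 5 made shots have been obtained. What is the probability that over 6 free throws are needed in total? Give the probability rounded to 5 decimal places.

0.82377

Needing more than 6 free throws ⇔ fewer than 5 successes in the first 6. With X ~ Binomial(6, 0.56), P(Y > 6) = P(X ≤ 4).
  k=0: C(6,0)·0.56^0·0.44^6 = 0.0072563
  k=1: C(6,1)·0.56^1·0.44^5 = 0.0554119
  k=2: C(6,2)·0.56^2·0.44^4 = 0.1763104
  k=3: C(6,3)·0.56^3·0.44^3 = 0.2991935
  k=4: C(6,4)·0.56^4·0.44^2 = 0.2855938
P(X ≤ 4) = 0.8237658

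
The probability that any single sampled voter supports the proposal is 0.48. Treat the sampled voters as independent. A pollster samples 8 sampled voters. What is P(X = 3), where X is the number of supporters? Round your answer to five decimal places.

0.23547

X ~ Binomial(n=8, p=0.48).
P(X=3) = C(8,3) · p^3 · (1−p)^5
= 56 · 0.11059 · 0.03802 = 0.2354661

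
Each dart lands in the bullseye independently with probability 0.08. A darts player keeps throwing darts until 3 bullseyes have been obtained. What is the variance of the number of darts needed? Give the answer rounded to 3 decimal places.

431.250

Y = total darts until the third success; negative binomial with r=3, p=0.08.
Var(Y) = r(1−p)/p² = 3·0.92 / 0.08² = 431.25000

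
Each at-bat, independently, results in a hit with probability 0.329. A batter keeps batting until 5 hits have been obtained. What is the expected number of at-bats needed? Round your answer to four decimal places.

Y = total at-bats until the fifth success; negative binomial with r=5, p=0.329.
E[Y] = r / p = 5 / 0.329 = 15.197568

15.1976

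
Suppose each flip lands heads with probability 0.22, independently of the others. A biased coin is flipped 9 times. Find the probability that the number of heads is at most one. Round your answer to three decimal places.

X ~ Binomial(9, 0.22); P(X ≤ 1) = Σ C(9,k) p^k (1−p)^(9−k) over k:
  k=0: C(9,0)·0.22^0·0.78^9 = 0.10687
  k=1: C(9,1)·0.22^1·0.78^8 = 0.27128
Total = 0.37815

0.378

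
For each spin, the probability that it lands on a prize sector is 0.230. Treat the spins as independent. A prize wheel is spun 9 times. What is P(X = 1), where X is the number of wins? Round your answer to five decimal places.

0.25580

X ~ Binomial(n=9, p=0.23).
P(X=1) = C(9,1) · p^1 · (1−p)^8
= 9 · 0.23 · 0.12357 = 0.2557974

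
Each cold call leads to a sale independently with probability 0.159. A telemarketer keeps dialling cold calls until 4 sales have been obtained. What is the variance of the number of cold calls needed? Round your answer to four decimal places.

Y = total cold calls until the fourth success; negative binomial with r=4, p=0.159.
Var(Y) = r(1−p)/p² = 4·0.841 / 0.159² = 133.064357

133.0644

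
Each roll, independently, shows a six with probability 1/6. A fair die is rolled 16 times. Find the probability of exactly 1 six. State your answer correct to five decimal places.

X ~ Binomial(n=16, p=0.166667).
P(X=1) = C(16,1) · p^1 · (1−p)^15
= 16 · 0.16667 · 0.064905 = 0.1730813

0.17308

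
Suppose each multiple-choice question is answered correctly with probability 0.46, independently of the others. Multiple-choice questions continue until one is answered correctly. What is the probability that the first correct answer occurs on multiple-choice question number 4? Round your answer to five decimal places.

0.07243

Geometric (trials to first success), p = 0.46.
P(Y = 4) = (1−p)^3 · p = 0.15746 · 0.46 = 0.0724334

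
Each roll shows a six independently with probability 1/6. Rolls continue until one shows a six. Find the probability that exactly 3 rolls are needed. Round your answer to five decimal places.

Geometric (trials to first success), p = 0.166667.
P(Y = 3) = (1−p)^2 · p = 0.69444 · 0.166667 = 0.1157407

0.11574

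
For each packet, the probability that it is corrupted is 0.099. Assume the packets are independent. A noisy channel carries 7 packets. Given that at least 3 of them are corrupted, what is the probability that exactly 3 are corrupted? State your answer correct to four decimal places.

X ~ Binomial(7, 0.099). Want P(X=3 | X≥3) = P(X=3) / P(X≥3).
P(X=3) = C(7,3)·0.099^3·0.901^4 = 0.022381
P(X≥3) = 1 − 0.482029 − 0.370751 − 0.122212 = 0.025008
Ratio = 0.022381 / 0.025008 = 0.894942

0.8949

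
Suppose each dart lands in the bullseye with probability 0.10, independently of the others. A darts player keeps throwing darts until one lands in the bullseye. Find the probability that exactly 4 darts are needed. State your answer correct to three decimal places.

Geometric (trials to first success), p = 0.10.
P(Y = 4) = (1−p)^3 · p = 0.729 · 0.10 = 0.07290

0.073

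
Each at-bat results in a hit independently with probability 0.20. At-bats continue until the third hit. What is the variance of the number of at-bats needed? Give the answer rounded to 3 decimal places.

Y = total at-bats until the third success; negative binomial with r=3, p=0.20.
Var(Y) = r(1−p)/p² = 3·0.80 / 0.20² = 60.00000

60.000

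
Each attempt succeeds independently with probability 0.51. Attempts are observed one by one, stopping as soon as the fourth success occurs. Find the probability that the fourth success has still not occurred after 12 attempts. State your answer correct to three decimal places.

Needing more than 12 attempts ⇔ fewer than 4 successes in the first 12. With X ~ Binomial(12, 0.51), P(Y > 12) = P(X ≤ 3).
  k=0: C(12,0)·0.51^0·0.49^12 = 0.00019
  k=1: C(12,1)·0.51^1·0.49^11 = 0.00239
  k=2: C(12,2)·0.51^2·0.49^10 = 0.01370
  k=3: C(12,3)·0.51^3·0.49^9 = 0.04752
P(X ≤ 3) = 0.06380

0.064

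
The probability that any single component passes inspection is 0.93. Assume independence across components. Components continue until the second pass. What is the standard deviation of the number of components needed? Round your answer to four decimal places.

0.4023

Y = total components until the second success; negative binomial with r=2, p=0.93.
SD(Y) = √[r(1−p)/p²] = √(0.161868) = 0.402329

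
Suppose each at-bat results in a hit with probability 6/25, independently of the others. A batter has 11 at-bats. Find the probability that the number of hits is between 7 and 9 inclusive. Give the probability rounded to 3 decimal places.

0.006

X ~ Binomial(11, 0.24); P(7 ≤ X ≤ 9) = Σ C(11,k) p^k (1−p)^(11−k) over k:
  k=7: C(11,7)·0.24^7·0.76^4 = 0.00505
  k=8: C(11,8)·0.24^8·0.76^3 = 0.00080
  k=9: C(11,9)·0.24^9·0.76^2 = 0.00008
Total = 0.00593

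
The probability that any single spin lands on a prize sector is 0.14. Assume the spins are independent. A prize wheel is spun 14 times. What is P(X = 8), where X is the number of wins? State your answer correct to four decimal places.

X ~ Binomial(n=14, p=0.14).
P(X=8) = C(14,8) · p^8 · (1−p)^6
= 3003 · 1.4758e-07 · 0.40457 = 0.000179

0.0002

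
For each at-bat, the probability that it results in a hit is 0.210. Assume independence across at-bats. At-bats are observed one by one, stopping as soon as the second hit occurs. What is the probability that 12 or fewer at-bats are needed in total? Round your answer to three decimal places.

Finishing within 12 at-bats ⇔ at least 2 successes in the first 12. With X ~ Binomial(12, 0.21), P(Y ≤ 12) = 1 − P(X ≤ 1).
  k=0: C(12,0)·0.21^0·0.79^12 = 0.05909
  k=1: C(12,1)·0.21^1·0.79^11 = 0.18849
1 − 0.24759 = 0.75241

0.752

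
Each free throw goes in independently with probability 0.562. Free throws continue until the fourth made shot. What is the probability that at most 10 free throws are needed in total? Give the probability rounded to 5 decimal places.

0.91128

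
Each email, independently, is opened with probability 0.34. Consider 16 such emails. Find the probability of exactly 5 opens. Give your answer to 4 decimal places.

X ~ Binomial(n=16, p=0.34).
P(X=5) = C(16,5) · p^5 · (1−p)^11
= 4368 · 0.0045435 · 0.010351 = 0.205428

0.2054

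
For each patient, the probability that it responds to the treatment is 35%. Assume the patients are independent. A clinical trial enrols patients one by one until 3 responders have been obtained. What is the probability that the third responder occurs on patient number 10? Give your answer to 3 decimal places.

0.076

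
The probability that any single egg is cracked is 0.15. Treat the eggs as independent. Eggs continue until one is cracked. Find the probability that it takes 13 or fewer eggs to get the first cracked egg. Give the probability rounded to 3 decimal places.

0.879

Y = number of eggs to the first success; geometric, p = 0.15.
P(Y ≤ 13) = 1 − (1−p)^13 = 1 − 0.12091 = 0.87909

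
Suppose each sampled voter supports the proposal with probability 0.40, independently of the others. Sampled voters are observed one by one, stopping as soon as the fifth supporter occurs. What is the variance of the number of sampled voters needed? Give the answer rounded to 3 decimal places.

Y = total sampled voters until the fifth success; negative binomial with r=5, p=0.40.
Var(Y) = r(1−p)/p² = 5·0.60 / 0.40² = 18.75000

18.750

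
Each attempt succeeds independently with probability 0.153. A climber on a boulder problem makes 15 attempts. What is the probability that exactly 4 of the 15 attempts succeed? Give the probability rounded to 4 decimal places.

X ~ Binomial(n=15, p=0.153).
P(X=4) = C(15,4) · p^4 · (1−p)^11
= 1365 · 0.00054798 · 0.16096 = 0.120397

0.1204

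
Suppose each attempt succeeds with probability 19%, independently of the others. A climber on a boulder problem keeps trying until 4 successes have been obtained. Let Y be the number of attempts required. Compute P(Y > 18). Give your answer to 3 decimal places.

0.545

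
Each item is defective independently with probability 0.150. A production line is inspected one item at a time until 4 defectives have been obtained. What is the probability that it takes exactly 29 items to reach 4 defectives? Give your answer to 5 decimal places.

0.02852

Y = trial on which the fourth success occurs; negative binomial, r=4, p=0.15.
P(Y=29) = C(28,3) · p^4 · (1−p)^25
= 3276 · 0.00050625 · 0.017198 = 0.0285221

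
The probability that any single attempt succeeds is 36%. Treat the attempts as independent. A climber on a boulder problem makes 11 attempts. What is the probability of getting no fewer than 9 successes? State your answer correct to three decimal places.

0.003

X ~ Binomial(11, 0.36); P(X ≥ 9) = Σ C(11,k) p^k (1−p)^(11−k) over k:
  k=9: C(11,9)·0.36^9·0.64^2 = 0.00229
  k=10: C(11,10)·0.36^10·0.64^1 = 0.00026
  k=11: C(11,11)·0.36^11·0.64^0 = 0.00001
Total = 0.00256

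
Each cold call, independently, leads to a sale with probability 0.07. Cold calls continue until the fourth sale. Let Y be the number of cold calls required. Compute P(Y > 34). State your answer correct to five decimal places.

0.78777

Needing more than 34 cold calls ⇔ fewer than 4 successes in the first 34. With X ~ Binomial(34, 0.07), P(Y > 34) = P(X ≤ 3).
  k=0: C(34,0)·0.07^0·0.93^34 = 0.0848048
  k=1: C(34,1)·0.07^1·0.93^33 = 0.2170272
  k=2: C(34,2)·0.07^2·0.93^32 = 0.2695338
  k=3: C(34,3)·0.07^3·0.93^31 = 0.2163999
P(X ≤ 3) = 0.7877658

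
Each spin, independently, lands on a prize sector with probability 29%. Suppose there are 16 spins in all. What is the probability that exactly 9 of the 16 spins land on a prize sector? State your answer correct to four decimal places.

X ~ Binomial(n=16, p=0.29).
P(X=9) = C(16,9) · p^9 · (1−p)^7
= 11440 · 1.4507e-05 · 0.090951 = 0.015094

0.0151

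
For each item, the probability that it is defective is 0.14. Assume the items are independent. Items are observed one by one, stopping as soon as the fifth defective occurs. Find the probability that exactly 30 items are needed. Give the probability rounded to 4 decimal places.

0.0294

Y = trial on which the fifth success occurs; negative binomial, r=5, p=0.14.
P(Y=30) = C(29,4) · p^5 · (1−p)^25
= 23751 · 5.3782e-05 · 0.023039 = 0.029430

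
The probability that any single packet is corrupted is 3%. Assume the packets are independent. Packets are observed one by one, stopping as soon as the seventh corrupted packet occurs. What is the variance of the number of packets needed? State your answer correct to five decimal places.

7544.44444

Y = total packets until the seventh success; negative binomial with r=7, p=0.03.
Var(Y) = r(1−p)/p² = 7·0.97 / 0.03² = 7544.4444444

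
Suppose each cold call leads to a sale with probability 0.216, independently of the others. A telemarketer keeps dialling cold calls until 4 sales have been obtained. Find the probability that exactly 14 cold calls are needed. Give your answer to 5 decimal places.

Y = trial on which the fourth success occurs; negative binomial, r=4, p=0.216.
P(Y=14) = C(13,3) · p^4 · (1−p)^10
= 286 · 0.0021768 · 0.087733 = 0.0546187

0.05462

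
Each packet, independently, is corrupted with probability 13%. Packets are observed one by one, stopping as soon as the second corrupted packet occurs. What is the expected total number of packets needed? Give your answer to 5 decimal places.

15.38462

Y = total packets until the second success; negative binomial with r=2, p=0.13.
E[Y] = r / p = 2 / 0.13 = 15.3846154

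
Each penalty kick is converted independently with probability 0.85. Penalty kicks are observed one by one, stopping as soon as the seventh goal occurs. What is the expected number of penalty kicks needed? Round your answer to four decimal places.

8.2353

Y = total penalty kicks until the seventh success; negative binomial with r=7, p=0.85.
E[Y] = r / p = 7 / 0.85 = 8.235294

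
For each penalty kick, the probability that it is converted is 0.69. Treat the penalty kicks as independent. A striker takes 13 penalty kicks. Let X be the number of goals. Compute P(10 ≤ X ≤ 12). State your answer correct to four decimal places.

X ~ Binomial(13, 0.69); P(10 ≤ X ≤ 12) = Σ C(13,k) p^k (1−p)^(13−k) over k:
  k=10: C(13,10)·0.69^10·0.31^3 = 0.208421
  k=11: C(13,11)·0.69^11·0.31^2 = 0.126520
  k=12: C(13,12)·0.69^12·0.31^1 = 0.046935
Total = 0.381876

0.3819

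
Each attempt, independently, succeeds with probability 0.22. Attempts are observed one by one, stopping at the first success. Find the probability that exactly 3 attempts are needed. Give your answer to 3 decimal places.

Geometric (trials to first success), p = 0.22.
P(Y = 3) = (1−p)^2 · p = 0.6084 · 0.22 = 0.13385

0.134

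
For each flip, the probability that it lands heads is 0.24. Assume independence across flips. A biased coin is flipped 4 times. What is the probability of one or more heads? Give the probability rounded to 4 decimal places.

0.6664

P(at least one) = 1 − P(none) = 1 − (1 − 0.24)^4
= 1 − 0.333622 = 0.666378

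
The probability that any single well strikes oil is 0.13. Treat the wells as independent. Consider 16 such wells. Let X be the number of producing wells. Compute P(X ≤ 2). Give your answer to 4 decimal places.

0.6539

X ~ Binomial(16, 0.13); P(X ≤ 2) = Σ C(16,k) p^k (1−p)^(16−k) over k:
  k=0: C(16,0)·0.13^0·0.87^16 = 0.107723
  k=1: C(16,1)·0.13^1·0.87^15 = 0.257544
  k=2: C(16,2)·0.13^2·0.87^14 = 0.288627
Total = 0.653895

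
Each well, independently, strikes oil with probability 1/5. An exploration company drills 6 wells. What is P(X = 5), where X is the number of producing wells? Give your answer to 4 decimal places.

0.0015

X ~ Binomial(n=6, p=0.20).
P(X=5) = C(6,5) · p^5 · (1−p)^1
= 6 · 0.00032 · 0.8 = 0.001536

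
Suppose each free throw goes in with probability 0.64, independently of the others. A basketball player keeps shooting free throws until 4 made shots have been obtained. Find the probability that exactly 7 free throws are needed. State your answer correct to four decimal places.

0.1566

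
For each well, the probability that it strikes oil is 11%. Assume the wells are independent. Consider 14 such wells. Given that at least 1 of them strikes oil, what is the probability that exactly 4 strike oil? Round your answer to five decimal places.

0.05681

X ~ Binomial(14, 0.11). Want P(X=4 | X≥1) = P(X=4) / P(X≥1).
P(X=4) = C(14,4)·0.11^4·0.89^10 = 0.0456988
P(X≥1) = 1 − 0.1956411 = 0.8043589
Ratio = 0.0456988 / 0.8043589 = 0.0568140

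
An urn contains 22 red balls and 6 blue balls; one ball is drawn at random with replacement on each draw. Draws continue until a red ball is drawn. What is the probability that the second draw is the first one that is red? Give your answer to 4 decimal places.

0.1684

Geometric (trials to first success), p = 0.785714.
P(Y = 2) = (1−p)^1 · p = 0.21429 · 0.785714 = 0.168367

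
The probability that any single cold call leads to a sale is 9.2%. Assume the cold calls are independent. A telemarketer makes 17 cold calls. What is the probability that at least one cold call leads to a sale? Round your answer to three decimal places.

P(at least one) = 1 − P(none) = 1 − (1 − 0.092)^17
= 1 − 0.19385 = 0.80615

0.806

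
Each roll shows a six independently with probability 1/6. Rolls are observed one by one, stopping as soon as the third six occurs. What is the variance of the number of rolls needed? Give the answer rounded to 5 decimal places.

90.00000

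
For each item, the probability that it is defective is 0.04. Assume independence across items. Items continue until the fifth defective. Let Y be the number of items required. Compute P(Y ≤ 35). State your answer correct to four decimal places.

0.0122

Finishing within 35 items ⇔ at least 5 successes in the first 35. With X ~ Binomial(35, 0.04), P(Y ≤ 35) = 1 − P(X ≤ 4).
  k=0: C(35,0)·0.04^0·0.96^35 = 0.239603
  k=1: C(35,1)·0.04^1·0.96^34 = 0.349422
  k=2: C(35,2)·0.04^2·0.96^33 = 0.247507
  k=3: C(35,3)·0.04^3·0.96^32 = 0.113441
  k=4: C(35,4)·0.04^4·0.96^31 = 0.037814
1 − 0.987787 = 0.012213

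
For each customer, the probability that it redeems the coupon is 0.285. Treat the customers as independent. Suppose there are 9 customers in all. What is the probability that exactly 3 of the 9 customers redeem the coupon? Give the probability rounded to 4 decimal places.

X ~ Binomial(n=9, p=0.285).
P(X=3) = C(9,3) · p^3 · (1−p)^6
= 84 · 0.023149 · 0.13361 = 0.259807

0.2598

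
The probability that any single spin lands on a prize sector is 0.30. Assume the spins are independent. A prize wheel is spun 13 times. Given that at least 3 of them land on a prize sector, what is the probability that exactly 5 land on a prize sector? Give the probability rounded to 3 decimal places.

X ~ Binomial(13, 0.30). Want P(X=5 | X≥3) = P(X=5) / P(X≥3).
P(X=5) = C(13,5)·0.30^5·0.70^8 = 0.18029
P(X≥3) = 1 − 0.00969 − 0.05398 − 0.13881 = 0.79752
Ratio = 0.18029 / 0.79752 = 0.22606

0.226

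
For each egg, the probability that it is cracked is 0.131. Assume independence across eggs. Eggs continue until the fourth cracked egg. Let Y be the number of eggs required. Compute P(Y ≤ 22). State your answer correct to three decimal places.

0.324

Finishing within 22 eggs ⇔ at least 4 successes in the first 22. With X ~ Binomial(22, 0.131), P(Y ≤ 22) = 1 − P(X ≤ 3).
  k=0: C(22,0)·0.131^0·0.869^22 = 0.04554
  k=1: C(22,1)·0.131^1·0.869^21 = 0.15105
  k=2: C(22,2)·0.131^2·0.869^20 = 0.23908
  k=3: C(22,3)·0.131^3·0.869^19 = 0.24028
1 − 0.67595 = 0.32405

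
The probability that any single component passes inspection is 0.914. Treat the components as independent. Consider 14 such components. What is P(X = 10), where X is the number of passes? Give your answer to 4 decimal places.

X ~ Binomial(n=14, p=0.914).
P(X=10) = C(14,10) · p^10 · (1−p)^4
= 1001 · 0.40688 · 5.4701e-05 = 0.022279

0.0223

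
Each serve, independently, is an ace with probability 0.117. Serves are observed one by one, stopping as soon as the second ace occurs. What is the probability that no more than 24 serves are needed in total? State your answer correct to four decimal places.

Finishing within 24 serves ⇔ at least 2 successes in the first 24. With X ~ Binomial(24, 0.117), P(Y ≤ 24) = 1 − P(X ≤ 1).
  k=0: C(24,0)·0.117^0·0.883^24 = 0.050473
  k=1: C(24,1)·0.117^1·0.883^23 = 0.160507
1 − 0.210979 = 0.789021

0.7890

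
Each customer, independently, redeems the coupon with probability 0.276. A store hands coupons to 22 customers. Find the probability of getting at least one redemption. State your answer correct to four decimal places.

P(at least one) = 1 − P(none) = 1 − (1 − 0.276)^22
= 1 − 0.000821 = 0.999179

0.9992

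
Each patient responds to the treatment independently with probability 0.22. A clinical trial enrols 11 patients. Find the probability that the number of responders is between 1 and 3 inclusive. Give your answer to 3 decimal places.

0.727

X ~ Binomial(11, 0.22); P(1 ≤ X ≤ 3) = Σ C(11,k) p^k (1−p)^(11−k) over k:
  k=1: C(11,1)·0.22^1·0.78^10 = 0.20173
  k=2: C(11,2)·0.22^2·0.78^9 = 0.28449
  k=3: C(11,3)·0.22^3·0.78^8 = 0.24072
Total = 0.72693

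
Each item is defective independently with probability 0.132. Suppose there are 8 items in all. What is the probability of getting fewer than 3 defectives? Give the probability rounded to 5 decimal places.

0.92289

X ~ Binomial(8, 0.132); P(X ≤ 2) = Σ C(8,k) p^k (1−p)^(8−k) over k:
  k=0: C(8,0)·0.132^0·0.868^8 = 0.3222239
  k=1: C(8,1)·0.132^1·0.868^7 = 0.3920144
  k=2: C(8,2)·0.132^2·0.868^6 = 0.2086528
Total = 0.9228911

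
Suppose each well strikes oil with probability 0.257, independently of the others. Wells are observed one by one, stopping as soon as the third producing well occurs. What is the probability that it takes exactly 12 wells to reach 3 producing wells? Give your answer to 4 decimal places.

0.0644

Y = trial on which the third success occurs; negative binomial, r=3, p=0.257.
P(Y=12) = C(11,2) · p^3 · (1−p)^9
= 55 · 0.016975 · 0.069008 = 0.064426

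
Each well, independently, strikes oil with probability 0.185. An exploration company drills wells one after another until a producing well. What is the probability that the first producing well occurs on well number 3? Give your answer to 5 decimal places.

0.12288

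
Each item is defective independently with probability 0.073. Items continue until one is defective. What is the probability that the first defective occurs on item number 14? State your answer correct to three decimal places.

0.027

Geometric (trials to first success), p = 0.073.
P(Y = 14) = (1−p)^13 · p = 0.37328 · 0.073 = 0.02725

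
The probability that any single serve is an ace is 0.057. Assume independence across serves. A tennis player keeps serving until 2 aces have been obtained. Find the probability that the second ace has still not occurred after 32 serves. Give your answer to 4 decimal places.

Needing more than 32 serves ⇔ fewer than 2 successes in the first 32. With X ~ Binomial(32, 0.057), P(Y > 32) = P(X ≤ 1).
  k=0: C(32,0)·0.057^0·0.943^32 = 0.152888
  k=1: C(32,1)·0.057^1·0.943^31 = 0.295725
P(X ≤ 1) = 0.448613

0.4486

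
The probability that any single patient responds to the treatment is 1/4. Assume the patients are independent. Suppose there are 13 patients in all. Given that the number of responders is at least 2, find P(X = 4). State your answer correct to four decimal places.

X ~ Binomial(13, 0.25). Want P(X=4 | X≥2) = P(X=4) / P(X≥2).
P(X=4) = C(13,4)·0.25^4·0.75^9 = 0.209709
P(X≥2) = 1 − 0.023757 − 0.102948 = 0.873295
Ratio = 0.209709 / 0.873295 = 0.240136

0.2401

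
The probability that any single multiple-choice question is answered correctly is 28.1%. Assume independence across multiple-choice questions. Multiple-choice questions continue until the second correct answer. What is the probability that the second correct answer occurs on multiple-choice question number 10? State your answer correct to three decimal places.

0.051

Y = trial on which the second success occurs; negative binomial, r=2, p=0.281.
P(Y=10) = C(9,1) · p^2 · (1−p)^8
= 9 · 0.078961 · 0.071422 = 0.05076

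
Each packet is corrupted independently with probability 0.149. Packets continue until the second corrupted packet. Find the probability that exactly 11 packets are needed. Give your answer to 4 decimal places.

Y = trial on which the second success occurs; negative binomial, r=2, p=0.149.
P(Y=11) = C(10,1) · p^2 · (1−p)^9
= 10 · 0.022201 · 0.23408 = 0.051968

0.0520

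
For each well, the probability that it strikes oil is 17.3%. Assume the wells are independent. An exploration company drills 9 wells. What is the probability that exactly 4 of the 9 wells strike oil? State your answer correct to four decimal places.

0.0437

X ~ Binomial(n=9, p=0.173).
P(X=4) = C(9,4) · p^4 · (1−p)^5
= 126 · 0.00089575 · 0.38684 = 0.043660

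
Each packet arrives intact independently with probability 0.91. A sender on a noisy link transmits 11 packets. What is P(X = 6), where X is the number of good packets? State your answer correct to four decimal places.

X ~ Binomial(n=11, p=0.91).
P(X=6) = C(11,6) · p^6 · (1−p)^5
= 462 · 0.56787 · 5.9049e-06 = 0.001549

0.0015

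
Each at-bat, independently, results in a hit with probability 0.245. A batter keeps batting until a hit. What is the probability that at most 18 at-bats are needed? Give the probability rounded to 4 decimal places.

0.9936

Y = number of at-bats to the first success; geometric, p = 0.245.
P(Y ≤ 18) = 1 − (1−p)^18 = 1 − 0.006354 = 0.993646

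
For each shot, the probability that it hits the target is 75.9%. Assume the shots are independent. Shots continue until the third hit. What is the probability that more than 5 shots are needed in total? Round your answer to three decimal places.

0.094

Needing more than 5 shots ⇔ fewer than 3 successes in the first 5. With X ~ Binomial(5, 0.759), P(Y > 5) = P(X ≤ 2).
  k=0: C(5,0)·0.759^0·0.241^5 = 0.00081
  k=1: C(5,1)·0.759^1·0.241^4 = 0.01280
  k=2: C(5,2)·0.759^2·0.241^3 = 0.08064
P(X ≤ 2) = 0.09425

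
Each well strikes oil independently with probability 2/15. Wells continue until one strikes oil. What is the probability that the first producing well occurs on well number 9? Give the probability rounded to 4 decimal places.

Geometric (trials to first success), p = 0.133333.
P(Y = 9) = (1−p)^8 · p = 0.31829 · 0.133333 = 0.042438

0.0424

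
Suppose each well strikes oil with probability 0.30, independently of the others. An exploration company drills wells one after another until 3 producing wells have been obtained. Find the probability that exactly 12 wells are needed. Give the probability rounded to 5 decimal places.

0.05993

Y = trial on which the third success occurs; negative binomial, r=3, p=0.30.
P(Y=12) = C(11,2) · p^3 · (1−p)^9
= 55 · 0.027 · 0.040354 = 0.0599251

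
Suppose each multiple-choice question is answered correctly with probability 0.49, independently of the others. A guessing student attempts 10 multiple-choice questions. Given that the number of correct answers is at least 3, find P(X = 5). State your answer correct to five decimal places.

0.26186

X ~ Binomial(10, 0.49). Want P(X=5 | X≥3) = P(X=5) / P(X≥3).
P(X=5) = C(10,5)·0.49^5·0.51^5 = 0.2456020
P(X≥3) = 1 − 0.0011904 − 0.0114374 − 0.0494500 = 0.9379222
Ratio = 0.2456020 / 0.9379222 = 0.2618575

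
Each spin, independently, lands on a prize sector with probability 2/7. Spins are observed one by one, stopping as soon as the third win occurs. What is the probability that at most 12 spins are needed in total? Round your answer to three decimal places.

0.711

Finishing within 12 spins ⇔ at least 3 successes in the first 12. With X ~ Binomial(12, 0.285714), P(Y ≤ 12) = 1 − P(X ≤ 2).
  k=0: C(12,0)·0.285714^0·0.714286^12 = 0.01764
  k=1: C(12,1)·0.285714^1·0.714286^11 = 0.08467
  k=2: C(12,2)·0.285714^2·0.714286^10 = 0.18626
1 − 0.28857 = 0.71143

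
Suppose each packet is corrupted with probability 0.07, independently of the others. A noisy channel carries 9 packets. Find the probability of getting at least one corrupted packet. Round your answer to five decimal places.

0.47959

P(at least one) = 1 − P(none) = 1 − (1 − 0.07)^9
= 1 − 0.5204111 = 0.4795889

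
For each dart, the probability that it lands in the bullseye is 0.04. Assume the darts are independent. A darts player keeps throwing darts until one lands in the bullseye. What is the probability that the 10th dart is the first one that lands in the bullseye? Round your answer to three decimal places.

Geometric (trials to first success), p = 0.04.
P(Y = 10) = (1−p)^9 · p = 0.69253 · 0.04 = 0.02770

0.028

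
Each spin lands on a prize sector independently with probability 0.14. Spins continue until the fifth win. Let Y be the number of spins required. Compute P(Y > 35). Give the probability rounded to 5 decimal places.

Needing more than 35 spins ⇔ fewer than 5 successes in the first 35. With X ~ Binomial(35, 0.14), P(Y > 35) = P(X ≤ 4).
  k=0: C(35,0)·0.14^0·0.86^35 = 0.0050985
  k=1: C(35,1)·0.14^1·0.86^34 = 0.0290498
  k=2: C(35,2)·0.14^2·0.86^33 = 0.0803937
  k=3: C(35,3)·0.14^3·0.86^32 = 0.1439608
  k=4: C(35,4)·0.14^4·0.86^31 = 0.1874838
P(X ≤ 4) = 0.4459866

0.44599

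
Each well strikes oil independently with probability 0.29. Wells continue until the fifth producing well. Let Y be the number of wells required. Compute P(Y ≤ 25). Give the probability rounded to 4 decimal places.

0.8910

Finishing within 25 wells ⇔ at least 5 successes in the first 25. With X ~ Binomial(25, 0.29), P(Y ≤ 25) = 1 − P(X ≤ 4).
  k=0: C(25,0)·0.29^0·0.71^25 = 0.000191
  k=1: C(25,1)·0.29^1·0.71^24 = 0.001952
  k=2: C(25,2)·0.29^2·0.71^23 = 0.009569
  k=3: C(25,3)·0.29^3·0.71^22 = 0.029964
  k=4: C(25,4)·0.29^4·0.71^21 = 0.067314
1 − 0.108991 = 0.891009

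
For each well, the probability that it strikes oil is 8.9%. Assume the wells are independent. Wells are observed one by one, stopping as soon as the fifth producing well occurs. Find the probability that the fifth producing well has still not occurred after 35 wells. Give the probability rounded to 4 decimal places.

0.8031

Needing more than 35 wells ⇔ fewer than 5 successes in the first 35. With X ~ Binomial(35, 0.089), P(Y > 35) = P(X ≤ 4).
  k=0: C(35,0)·0.089^0·0.911^35 = 0.038295
  k=1: C(35,1)·0.089^1·0.911^34 = 0.130943
  k=2: C(35,2)·0.089^2·0.911^33 = 0.217472
  k=3: C(35,3)·0.089^3·0.911^32 = 0.233705
  k=4: C(35,4)·0.089^4·0.911^31 = 0.182654
P(X ≤ 4) = 0.803069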